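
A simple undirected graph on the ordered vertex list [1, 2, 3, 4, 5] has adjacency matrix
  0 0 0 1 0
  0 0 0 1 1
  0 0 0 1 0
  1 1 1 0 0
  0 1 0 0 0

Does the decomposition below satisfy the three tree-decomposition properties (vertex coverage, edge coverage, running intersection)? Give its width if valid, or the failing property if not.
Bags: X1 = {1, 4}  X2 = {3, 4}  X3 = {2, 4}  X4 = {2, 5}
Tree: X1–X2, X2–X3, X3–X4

Checking the three conditions: (i) the bags cover all of {1, 2, 3, 4, 5}; (ii) for each edge, some bag contains both endpoints; (iii) the bags containing any fixed vertex form a subtree. All hold, so the decomposition is valid with width 2 − 1 = 1.

Yes; width 1.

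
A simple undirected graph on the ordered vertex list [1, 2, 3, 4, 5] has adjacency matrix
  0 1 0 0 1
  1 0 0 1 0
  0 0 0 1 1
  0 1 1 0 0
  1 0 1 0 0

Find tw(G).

A width-2 tree decomposition is:
Bags: B1 = {1, 3, 5}  B2 = {1, 3, 4}  B3 = {1, 2, 4}
Tree: B1–B2, B2–B3
The largest bag has 3 vertices, giving width 2; this decomposition certifies tw(G) ≤ 2. Since 1–5–3–4–2–1 is a cycle in G, G is not acyclic. Forests are exactly the graphs of treewidth ≤ 1, so tw(G) ≥ 2. Combining the bounds, tw(G) = 2.

2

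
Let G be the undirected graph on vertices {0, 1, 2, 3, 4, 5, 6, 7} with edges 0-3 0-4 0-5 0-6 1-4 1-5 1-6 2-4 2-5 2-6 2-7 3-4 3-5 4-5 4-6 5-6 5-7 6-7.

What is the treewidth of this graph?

3

A width-3 tree decomposition is:
Bags: B1 = {1, 4, 5, 6}  B2 = {0, 4, 5, 6}  B3 = {2, 4, 5, 6}  B4 = {2, 5, 6, 7}  B5 = {0, 3, 4, 5}
Tree: B1–B2, B1–B3, B3–B4, B2–B5
Each bag holds 4 vertices, so the decomposition has width 3, which upper-bounds the treewidth. For the lower bound, the 4 vertices {0, 3, 4, 5} are pairwise adjacent, and any tree decomposition puts a clique entirely inside one bag — forcing width ≥ 3. Therefore the treewidth is 3.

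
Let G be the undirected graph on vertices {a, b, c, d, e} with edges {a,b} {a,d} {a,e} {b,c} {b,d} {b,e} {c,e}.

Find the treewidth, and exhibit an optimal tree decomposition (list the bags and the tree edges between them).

Each bag holds 3 vertices, so the decomposition has width 2, which upper-bounds the treewidth. For the lower bound, the 3 vertices {a, b, d} are pairwise adjacent, and any tree decomposition puts a clique entirely inside one bag — forcing width ≥ 2. Therefore the treewidth is 2.

Treewidth 2.
One such decomposition:
Bags: B1 = {a, b, e}  B2 = {a, b, d}  B3 = {b, c, e}
Tree: B1–B2, B1–B3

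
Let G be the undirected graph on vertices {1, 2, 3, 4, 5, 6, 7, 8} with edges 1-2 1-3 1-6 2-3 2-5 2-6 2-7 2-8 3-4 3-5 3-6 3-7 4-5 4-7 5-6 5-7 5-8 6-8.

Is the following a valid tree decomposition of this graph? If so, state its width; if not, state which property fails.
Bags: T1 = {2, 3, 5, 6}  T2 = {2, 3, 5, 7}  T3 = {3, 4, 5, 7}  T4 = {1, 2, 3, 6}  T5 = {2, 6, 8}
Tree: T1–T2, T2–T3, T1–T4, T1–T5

No — edge (5,8) lies in no bag.

A tree decomposition must satisfy three properties: every vertex lies in some bag; for every edge, both endpoints lie together in some bag; and for every vertex, the bags containing it form a connected subtree. Here edge (5,8) lies in no bag, so the decomposition is invalid.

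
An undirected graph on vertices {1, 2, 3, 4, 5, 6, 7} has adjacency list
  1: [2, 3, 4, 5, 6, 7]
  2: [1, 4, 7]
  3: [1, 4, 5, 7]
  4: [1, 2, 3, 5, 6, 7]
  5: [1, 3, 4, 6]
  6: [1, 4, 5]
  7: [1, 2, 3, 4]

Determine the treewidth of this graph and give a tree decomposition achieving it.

Each bag holds 4 vertices, so the decomposition has width 3, which upper-bounds the treewidth. Conversely, {1, 2, 4, 7} is a clique of size 4, and the vertices of any clique must share a bag in every tree decomposition; so some bag has ≥ 4 vertices and tw(G) ≥ 3. Combining the bounds, tw(G) = 3.

Treewidth 3.
One such decomposition:
Bags: B1 = {1, 3, 4, 5}  B2 = {1, 4, 5, 6}  B3 = {1, 3, 4, 7}  B4 = {1, 2, 4, 7}
Tree: B1–B2, B1–B3, B3–B4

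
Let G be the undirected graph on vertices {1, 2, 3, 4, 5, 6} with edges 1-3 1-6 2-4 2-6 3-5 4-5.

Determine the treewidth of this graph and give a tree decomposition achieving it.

Treewidth 2.
One optimal decomposition is:
Bags: B1 = {2, 4, 6}  B2 = {1, 4, 6}  B3 = {1, 3, 4}  B4 = {3, 4, 5}
Tree: B1–B2, B2–B3, B3–B4

Each bag holds 3 vertices, so the decomposition has width 2, which upper-bounds the treewidth. Since 4–2–6–1–3–5–4 is a cycle in G, G is not acyclic. Forests are exactly the graphs of treewidth ≤ 1, so tw(G) ≥ 2. Combining the bounds, tw(G) = 2.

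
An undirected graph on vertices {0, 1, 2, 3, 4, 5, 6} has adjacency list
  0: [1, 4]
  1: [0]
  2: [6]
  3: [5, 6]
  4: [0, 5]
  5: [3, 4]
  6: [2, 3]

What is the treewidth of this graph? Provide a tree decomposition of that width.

Every bag has size at most 2, so the width is 2 − 1 = 1 and tw(G) ≤ 1. G has an edge, so its treewidth is at least 1. Combining the bounds, tw(G) = 1.

Treewidth 1.
One optimal decomposition is:
Bags: B1 = {0, 1}  B2 = {0, 4}  B3 = {4, 5}  B4 = {3, 5}  B5 = {3, 6}  B6 = {2, 6}
Tree: B1–B2, B2–B3, B3–B4, B4–B5, B5–B6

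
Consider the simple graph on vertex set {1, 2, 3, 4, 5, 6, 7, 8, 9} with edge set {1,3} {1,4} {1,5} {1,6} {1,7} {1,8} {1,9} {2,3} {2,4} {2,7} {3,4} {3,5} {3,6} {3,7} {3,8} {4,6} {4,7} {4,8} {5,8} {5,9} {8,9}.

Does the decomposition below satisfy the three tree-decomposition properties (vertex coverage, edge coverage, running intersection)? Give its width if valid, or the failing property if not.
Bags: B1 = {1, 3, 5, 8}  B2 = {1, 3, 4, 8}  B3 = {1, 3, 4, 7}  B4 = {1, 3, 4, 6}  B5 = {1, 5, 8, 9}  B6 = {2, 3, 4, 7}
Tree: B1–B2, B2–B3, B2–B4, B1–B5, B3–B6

Vertex coverage: the bags together contain {1, 2, 3, 4, 5, 6, 7, 8, 9}, the full vertex set. Edge coverage: each edge of G has both endpoints in at least one bag. Running intersection: for every vertex, the bags containing it form a connected subtree. All three properties hold, so this is a valid tree decomposition of width max|bag| − 1 = 3, and hence tw(G) ≤ 3.

Yes; width 3.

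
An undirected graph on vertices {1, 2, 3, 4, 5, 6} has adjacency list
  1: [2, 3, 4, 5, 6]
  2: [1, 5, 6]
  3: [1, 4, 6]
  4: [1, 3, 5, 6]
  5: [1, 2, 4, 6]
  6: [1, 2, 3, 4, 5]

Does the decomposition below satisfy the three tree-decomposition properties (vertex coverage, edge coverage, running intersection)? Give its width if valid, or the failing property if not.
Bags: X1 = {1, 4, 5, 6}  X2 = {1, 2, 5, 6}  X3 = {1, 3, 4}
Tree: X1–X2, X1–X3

A tree decomposition must satisfy three properties: every vertex lies in some bag; for every edge, both endpoints lie together in some bag; and for every vertex, the bags containing it form a connected subtree. Here edge (6,3) lies in no bag, so the decomposition is invalid.

No — edge (6,3) lies in no bag.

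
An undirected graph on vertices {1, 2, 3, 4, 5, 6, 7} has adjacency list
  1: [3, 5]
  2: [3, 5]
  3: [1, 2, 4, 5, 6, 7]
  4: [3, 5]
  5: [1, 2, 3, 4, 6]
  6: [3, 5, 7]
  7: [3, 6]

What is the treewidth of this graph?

A width-2 tree decomposition is:
Bags: B1 = {3, 5, 6}  B2 = {2, 3, 5}  B3 = {1, 3, 5}  B4 = {3, 4, 5}  B5 = {3, 6, 7}
Tree: B1–B2, B1–B3, B3–B4, B1–B5
The largest bag has 3 vertices, giving width 2; this decomposition certifies tw(G) ≤ 2. Conversely, {1, 3, 5} is a clique of size 3, and the vertices of any clique must share a bag in every tree decomposition; so some bag has ≥ 3 vertices and tw(G) ≥ 2. Combining the bounds, tw(G) = 2.

2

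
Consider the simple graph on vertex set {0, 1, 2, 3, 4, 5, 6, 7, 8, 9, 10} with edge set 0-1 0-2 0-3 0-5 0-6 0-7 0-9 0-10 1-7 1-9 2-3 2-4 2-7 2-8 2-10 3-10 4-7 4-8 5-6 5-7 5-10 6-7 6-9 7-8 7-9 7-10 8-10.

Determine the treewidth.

A width-3 tree decomposition is:
Bags: B1 = {0, 5, 7, 10}  B2 = {0, 5, 6, 7}  B3 = {0, 2, 7, 10}  B4 = {0, 6, 7, 9}  B5 = {2, 7, 8, 10}  B6 = {2, 4, 7, 8}  B7 = {0, 2, 3, 10}  B8 = {0, 1, 7, 9}
Tree: B1–B2, B1–B3, B2–B4, B3–B5, B5–B6, B3–B7, B4–B8
Every bag has size at most 4, so the width is 4 − 1 = 3 and tw(G) ≤ 3. For the lower bound, the 4 vertices {0, 2, 3, 10} are pairwise adjacent, and any tree decomposition puts a clique entirely inside one bag — forcing width ≥ 3. Combining the bounds, tw(G) = 3.

3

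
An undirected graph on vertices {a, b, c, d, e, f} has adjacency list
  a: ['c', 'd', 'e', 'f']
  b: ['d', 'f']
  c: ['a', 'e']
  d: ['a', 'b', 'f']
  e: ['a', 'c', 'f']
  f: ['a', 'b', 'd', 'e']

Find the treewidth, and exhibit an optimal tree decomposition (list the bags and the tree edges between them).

Treewidth 2.
One optimal decomposition is:
Bags: B1 = {a, c, e}  B2 = {a, e, f}  B3 = {a, d, f}  B4 = {b, d, f}
Tree: B1–B2, B2–B3, B3–B4

Each bag holds 3 vertices, so the decomposition has width 2, which upper-bounds the treewidth. For the lower bound, the 3 vertices {a, c, e} are pairwise adjacent, and any tree decomposition puts a clique entirely inside one bag — forcing width ≥ 2. The upper and lower bounds meet at 2, so that is the treewidth.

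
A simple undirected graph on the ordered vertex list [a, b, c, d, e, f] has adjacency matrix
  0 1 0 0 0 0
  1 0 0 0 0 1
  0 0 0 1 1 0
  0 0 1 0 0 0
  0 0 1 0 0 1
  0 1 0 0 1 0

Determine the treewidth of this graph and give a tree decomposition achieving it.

Every bag has size at most 2, so the width is 2 − 1 = 1 and tw(G) ≤ 1. Any graph with an edge has treewidth ≥ 1, and G has the edge a–b. Hence tw(G) = 1 exactly.

Treewidth 1.
One optimal decomposition is:
Bags: B1 = {a, b}  B2 = {b, f}  B3 = {e, f}  B4 = {c, e}  B5 = {c, d}
Tree: B1–B2, B2–B3, B3–B4, B4–B5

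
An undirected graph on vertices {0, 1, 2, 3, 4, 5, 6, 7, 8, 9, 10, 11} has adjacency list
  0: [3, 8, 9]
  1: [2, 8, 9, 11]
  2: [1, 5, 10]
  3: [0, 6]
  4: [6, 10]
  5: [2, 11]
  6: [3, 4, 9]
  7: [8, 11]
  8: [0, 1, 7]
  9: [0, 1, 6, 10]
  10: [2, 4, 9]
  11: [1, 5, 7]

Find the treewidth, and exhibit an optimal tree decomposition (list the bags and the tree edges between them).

Treewidth 3.
One optimal decomposition is:
Bags: B1 = {0, 3, 4, 6}  B2 = {0, 4, 6, 9}  B3 = {0, 4, 9, 10}  B4 = {0, 8, 9, 10}  B5 = {1, 8, 9, 10}  B6 = {1, 2, 8, 10}  B7 = {1, 2, 7, 8}  B8 = {1, 2, 7, 11}  B9 = {2, 5, 7, 11}
Tree: B1–B2, B2–B3, B3–B4, B4–B5, B5–B6, B6–B7, B7–B8, B8–B9

The largest bag has 4 vertices, giving width 3; this decomposition certifies tw(G) ≤ 3. For the lower bound: the 4 vertex sets {3,4,6}, {0}, {9}, {1,2,8,10} are disjoint, each induces a connected subgraph, and every pair is joined by at least one edge of G. Contracting each set to a single vertex therefore yields K_{4} as a minor, and since treewidth is minor-monotone, tw(G) ≥ tw(K_{4}) = 3. Hence tw(G) = 3 exactly.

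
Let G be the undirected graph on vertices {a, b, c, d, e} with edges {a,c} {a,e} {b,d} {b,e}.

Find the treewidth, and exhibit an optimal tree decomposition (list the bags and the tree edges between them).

Treewidth 1.
One such decomposition:
Bags: B1 = {b, d}  B2 = {b, e}  B3 = {a, e}  B4 = {a, c}
Tree: B1–B2, B2–B3, B3–B4

Each bag holds 2 vertices, so the decomposition has width 1, which upper-bounds the treewidth. Any graph with an edge has treewidth ≥ 1, and G has the edge d–b. The upper and lower bounds meet at 1, so that is the treewidth.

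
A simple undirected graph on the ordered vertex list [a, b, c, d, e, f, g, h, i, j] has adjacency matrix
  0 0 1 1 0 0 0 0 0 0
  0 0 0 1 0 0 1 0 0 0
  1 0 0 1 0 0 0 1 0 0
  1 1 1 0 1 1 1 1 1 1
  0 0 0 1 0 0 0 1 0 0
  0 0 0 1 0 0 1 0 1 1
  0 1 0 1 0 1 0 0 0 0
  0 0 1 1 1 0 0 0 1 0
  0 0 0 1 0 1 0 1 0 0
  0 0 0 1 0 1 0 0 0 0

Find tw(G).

2

A width-2 tree decomposition is:
Bags: B1 = {d, h, i}  B2 = {d, f, i}  B3 = {d, e, h}  B4 = {d, f, g}  B5 = {c, d, h}  B6 = {b, d, g}  B7 = {a, c, d}  B8 = {d, f, j}
Tree: B1–B2, B1–B3, B2–B4, B3–B5, B4–B6, B5–B7, B4–B8
Each bag holds 3 vertices, so the decomposition has width 2, which upper-bounds the treewidth. On the other hand G contains the 3-clique {d, f, j}. A clique must lie in a single bag of any decomposition, so no decomposition can have width below 2. Hence tw(G) = 2 exactly.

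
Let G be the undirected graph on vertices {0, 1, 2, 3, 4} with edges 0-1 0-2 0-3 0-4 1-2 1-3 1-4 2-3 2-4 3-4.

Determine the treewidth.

A width-4 tree decomposition is:
Bags: B1 = {0, 1, 2, 3, 4}
Tree: (single bag)
With just one bag of size 5, the width is 5 − 1 = 4, so tw(G) ≤ 4. On the other hand G contains the 5-clique {0, 1, 2, 3, 4}. A clique must lie in a single bag of any decomposition, so no decomposition can have width below 4. Therefore the treewidth is 4.

4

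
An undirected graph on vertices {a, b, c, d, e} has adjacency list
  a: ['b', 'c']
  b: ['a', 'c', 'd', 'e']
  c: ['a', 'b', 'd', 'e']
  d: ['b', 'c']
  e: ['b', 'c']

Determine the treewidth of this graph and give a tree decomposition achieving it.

Each bag holds 3 vertices, so the decomposition has width 2, which upper-bounds the treewidth. Conversely, {b, c, d} is a clique of size 3, and the vertices of any clique must share a bag in every tree decomposition; so some bag has ≥ 3 vertices and tw(G) ≥ 2. Therefore the treewidth is 2.

Treewidth 2.
One optimal decomposition is:
Bags: B1 = {b, c, d}  B2 = {b, c, e}  B3 = {a, b, c}
Tree: B1–B2, B1–B3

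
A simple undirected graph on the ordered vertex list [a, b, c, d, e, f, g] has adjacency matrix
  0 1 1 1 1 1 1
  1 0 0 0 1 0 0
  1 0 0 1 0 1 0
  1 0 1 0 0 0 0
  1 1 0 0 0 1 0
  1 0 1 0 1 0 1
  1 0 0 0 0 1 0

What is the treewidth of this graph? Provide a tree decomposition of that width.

Every bag has size at most 3, so the width is 3 − 1 = 2 and tw(G) ≤ 2. On the other hand G contains the 3-clique {a, c, d}. A clique must lie in a single bag of any decomposition, so no decomposition can have width below 2. The upper and lower bounds meet at 2, so that is the treewidth.

Treewidth 2.
Bags: B1 = {a, e, f}  B2 = {a, b, e}  B3 = {a, c, f}  B4 = {a, c, d}  B5 = {a, f, g}
Tree: B1–B2, B1–B3, B3–B4, B1–B5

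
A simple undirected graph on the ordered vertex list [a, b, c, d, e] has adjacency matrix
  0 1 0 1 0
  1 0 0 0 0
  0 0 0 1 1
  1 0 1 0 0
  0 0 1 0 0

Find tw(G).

A width-1 tree decomposition is:
Bags: B1 = {c, e}  B2 = {c, d}  B3 = {a, d}  B4 = {a, b}
Tree: B1–B2, B2–B3, B3–B4
Every bag has size at most 2, so the width is 2 − 1 = 1 and tw(G) ≤ 1. Any graph with an edge has treewidth ≥ 1, and G has the edge e–c. The upper and lower bounds meet at 1, so that is the treewidth.

1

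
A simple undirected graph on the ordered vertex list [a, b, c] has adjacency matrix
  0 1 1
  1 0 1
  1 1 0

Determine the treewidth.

A width-2 tree decomposition is:
Bags: B1 = {a, b, c}
Tree: (single bag)
A single bag containing all 3 vertices is trivially a valid decomposition of width 2. For the lower bound, the 3 vertices {a, b, c} are pairwise adjacent, and any tree decomposition puts a clique entirely inside one bag — forcing width ≥ 2. Therefore the treewidth is 2.

2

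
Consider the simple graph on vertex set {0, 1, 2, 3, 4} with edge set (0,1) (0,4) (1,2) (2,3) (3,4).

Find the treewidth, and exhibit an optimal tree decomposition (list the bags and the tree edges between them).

Treewidth 2.
One optimal decomposition is:
Bags: B1 = {0, 3, 4}  B2 = {0, 2, 3}  B3 = {0, 1, 2}
Tree: B1–B2, B2–B3

Every bag has size at most 3, so the width is 3 − 1 = 2 and tw(G) ≤ 2. For the lower bound, G contains the cycle 0–4–3–2–1–0, so G is not a forest; only forests have treewidth ≤ 1, hence tw(G) ≥ 2. Therefore the treewidth is 2.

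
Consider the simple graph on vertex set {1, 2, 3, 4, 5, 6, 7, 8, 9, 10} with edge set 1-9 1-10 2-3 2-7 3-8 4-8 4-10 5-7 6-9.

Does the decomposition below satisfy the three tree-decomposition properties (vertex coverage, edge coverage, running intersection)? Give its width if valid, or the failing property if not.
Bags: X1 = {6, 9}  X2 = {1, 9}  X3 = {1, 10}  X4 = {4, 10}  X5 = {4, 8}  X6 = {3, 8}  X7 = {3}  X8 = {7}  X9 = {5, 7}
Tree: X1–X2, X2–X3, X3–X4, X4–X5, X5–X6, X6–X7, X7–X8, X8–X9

No — vertex 2 appears in no bag.

A tree decomposition must satisfy three properties: every vertex lies in some bag; for every edge, both endpoints lie together in some bag; and for every vertex, the bags containing it form a connected subtree. Here vertex 2 appears in no bag, so the decomposition is invalid.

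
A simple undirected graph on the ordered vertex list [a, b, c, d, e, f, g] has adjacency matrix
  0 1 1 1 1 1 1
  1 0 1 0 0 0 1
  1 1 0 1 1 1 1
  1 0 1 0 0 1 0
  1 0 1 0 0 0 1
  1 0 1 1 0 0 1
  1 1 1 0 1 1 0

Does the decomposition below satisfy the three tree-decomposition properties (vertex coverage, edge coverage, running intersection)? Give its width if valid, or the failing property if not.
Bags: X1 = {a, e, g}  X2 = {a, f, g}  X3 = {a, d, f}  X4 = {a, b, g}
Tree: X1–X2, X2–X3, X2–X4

A tree decomposition must satisfy three properties: every vertex lies in some bag; for every edge, both endpoints lie together in some bag; and for every vertex, the bags containing it form a connected subtree. Here vertex c appears in no bag, so the decomposition is invalid.

No — vertex c appears in no bag.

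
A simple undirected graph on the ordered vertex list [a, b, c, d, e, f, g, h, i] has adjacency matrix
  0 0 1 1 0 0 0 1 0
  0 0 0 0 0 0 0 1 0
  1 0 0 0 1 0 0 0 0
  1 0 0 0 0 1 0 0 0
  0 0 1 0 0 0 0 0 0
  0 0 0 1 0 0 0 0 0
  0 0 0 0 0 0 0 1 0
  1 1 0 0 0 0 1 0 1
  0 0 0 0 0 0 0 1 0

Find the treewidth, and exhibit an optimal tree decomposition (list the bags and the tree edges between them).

Treewidth 1.
One such decomposition:
Bags: B1 = {a, h}  B2 = {a, c}  B3 = {a, d}  B4 = {b, h}  B5 = {g, h}  B6 = {d, f}  B7 = {h, i}  B8 = {c, e}
Tree: B1–B2, B1–B3, B1–B4, B4–B5, B3–B6, B4–B7, B2–B8

Each bag holds 2 vertices, so the decomposition has width 1, which upper-bounds the treewidth. Any graph with an edge has treewidth ≥ 1, and G has the edge a–h. Combining the bounds, tw(G) = 1.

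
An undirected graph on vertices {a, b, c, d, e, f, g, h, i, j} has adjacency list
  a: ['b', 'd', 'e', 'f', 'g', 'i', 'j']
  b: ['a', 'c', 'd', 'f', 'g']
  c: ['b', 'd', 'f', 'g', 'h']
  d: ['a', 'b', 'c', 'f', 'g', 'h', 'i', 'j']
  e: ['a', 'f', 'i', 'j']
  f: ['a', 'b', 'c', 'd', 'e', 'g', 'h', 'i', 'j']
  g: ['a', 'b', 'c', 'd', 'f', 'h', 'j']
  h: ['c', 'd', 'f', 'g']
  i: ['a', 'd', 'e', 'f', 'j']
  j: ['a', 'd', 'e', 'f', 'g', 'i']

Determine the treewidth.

4

A width-4 tree decomposition is:
Bags: B1 = {a, b, d, f, g}  B2 = {a, d, f, g, j}  B3 = {a, d, f, i, j}  B4 = {b, c, d, f, g}  B5 = {a, e, f, i, j}  B6 = {c, d, f, g, h}
Tree: B1–B2, B2–B3, B1–B4, B3–B5, B4–B6
Every bag has size at most 5, so the width is 5 − 1 = 4 and tw(G) ≤ 4. Conversely, {a, d, f, g, j} is a clique of size 5, and the vertices of any clique must share a bag in every tree decomposition; so some bag has ≥ 5 vertices and tw(G) ≥ 4. The upper and lower bounds meet at 4, so that is the treewidth.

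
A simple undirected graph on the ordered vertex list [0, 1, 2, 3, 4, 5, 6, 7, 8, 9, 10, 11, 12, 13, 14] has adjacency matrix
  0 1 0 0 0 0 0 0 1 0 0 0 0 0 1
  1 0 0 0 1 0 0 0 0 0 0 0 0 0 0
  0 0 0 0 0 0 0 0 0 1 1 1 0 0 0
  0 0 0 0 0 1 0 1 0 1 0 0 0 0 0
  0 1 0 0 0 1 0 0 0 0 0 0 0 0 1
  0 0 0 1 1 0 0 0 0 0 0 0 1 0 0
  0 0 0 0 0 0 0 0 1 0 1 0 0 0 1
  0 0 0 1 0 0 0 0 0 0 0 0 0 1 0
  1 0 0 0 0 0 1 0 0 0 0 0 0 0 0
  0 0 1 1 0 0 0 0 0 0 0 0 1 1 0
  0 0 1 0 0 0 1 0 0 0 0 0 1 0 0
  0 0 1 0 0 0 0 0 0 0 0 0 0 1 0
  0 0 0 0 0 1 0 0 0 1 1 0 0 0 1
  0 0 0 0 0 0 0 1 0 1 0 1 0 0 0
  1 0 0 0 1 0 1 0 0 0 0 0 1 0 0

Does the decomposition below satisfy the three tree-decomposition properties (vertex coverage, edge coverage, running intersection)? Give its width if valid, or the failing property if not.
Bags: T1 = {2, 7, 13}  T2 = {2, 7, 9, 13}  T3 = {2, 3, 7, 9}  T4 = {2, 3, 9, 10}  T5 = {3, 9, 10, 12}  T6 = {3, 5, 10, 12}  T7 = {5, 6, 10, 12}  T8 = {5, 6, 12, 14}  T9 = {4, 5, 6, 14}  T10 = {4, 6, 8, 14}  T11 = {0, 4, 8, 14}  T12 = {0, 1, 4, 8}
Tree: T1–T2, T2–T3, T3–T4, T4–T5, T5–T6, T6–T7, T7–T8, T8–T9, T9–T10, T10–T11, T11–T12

No — vertex 11 appears in no bag.

A tree decomposition must satisfy three properties: every vertex lies in some bag; for every edge, both endpoints lie together in some bag; and for every vertex, the bags containing it form a connected subtree. Here vertex 11 appears in no bag, so the decomposition is invalid.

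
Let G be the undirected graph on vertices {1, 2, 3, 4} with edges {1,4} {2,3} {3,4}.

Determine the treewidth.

A width-1 tree decomposition is:
Bags: B1 = {2, 3}  B2 = {3, 4}  B3 = {1, 4}
Tree: B1–B2, B2–B3
Every bag has size at most 2, so the width is 2 − 1 = 1 and tw(G) ≤ 1. Since G has at least one edge (e.g. 2–3), it is not an edgeless graph, so tw(G) ≥ 1. Therefore the treewidth is 1.

1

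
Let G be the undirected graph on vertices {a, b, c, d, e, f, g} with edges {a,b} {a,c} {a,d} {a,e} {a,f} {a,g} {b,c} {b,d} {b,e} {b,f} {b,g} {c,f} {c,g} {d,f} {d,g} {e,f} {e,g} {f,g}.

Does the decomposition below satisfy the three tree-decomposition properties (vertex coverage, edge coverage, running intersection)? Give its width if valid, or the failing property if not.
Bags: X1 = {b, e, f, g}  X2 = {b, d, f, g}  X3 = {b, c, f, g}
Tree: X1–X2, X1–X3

A tree decomposition must satisfy three properties: every vertex lies in some bag; for every edge, both endpoints lie together in some bag; and for every vertex, the bags containing it form a connected subtree. Here vertex a appears in no bag, so the decomposition is invalid.

No — vertex a appears in no bag.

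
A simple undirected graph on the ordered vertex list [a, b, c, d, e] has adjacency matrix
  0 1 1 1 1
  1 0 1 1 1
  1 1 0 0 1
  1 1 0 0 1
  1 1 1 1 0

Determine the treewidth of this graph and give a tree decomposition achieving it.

The largest bag has 4 vertices, giving width 3; this decomposition certifies tw(G) ≤ 3. For the lower bound, the 4 vertices {a, b, d, e} are pairwise adjacent, and any tree decomposition puts a clique entirely inside one bag — forcing width ≥ 3. Combining the bounds, tw(G) = 3.

Treewidth 3.
One such decomposition:
Bags: B1 = {a, b, c, e}  B2 = {a, b, d, e}
Tree: B1–B2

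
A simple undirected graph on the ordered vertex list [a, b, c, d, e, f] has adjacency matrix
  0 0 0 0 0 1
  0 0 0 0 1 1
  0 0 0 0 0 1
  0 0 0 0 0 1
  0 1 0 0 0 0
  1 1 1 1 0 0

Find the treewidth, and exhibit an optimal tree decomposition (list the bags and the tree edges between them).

Treewidth 1.
One optimal decomposition is:
Bags: B1 = {b, f}  B2 = {c, f}  B3 = {b, e}  B4 = {d, f}  B5 = {a, f}
Tree: B1–B2, B1–B3, B1–B4, B4–B5

Every bag has size at most 2, so the width is 2 − 1 = 1 and tw(G) ≤ 1. Since G has at least one edge (e.g. f–b), it is not an edgeless graph, so tw(G) ≥ 1. Hence tw(G) = 1 exactly.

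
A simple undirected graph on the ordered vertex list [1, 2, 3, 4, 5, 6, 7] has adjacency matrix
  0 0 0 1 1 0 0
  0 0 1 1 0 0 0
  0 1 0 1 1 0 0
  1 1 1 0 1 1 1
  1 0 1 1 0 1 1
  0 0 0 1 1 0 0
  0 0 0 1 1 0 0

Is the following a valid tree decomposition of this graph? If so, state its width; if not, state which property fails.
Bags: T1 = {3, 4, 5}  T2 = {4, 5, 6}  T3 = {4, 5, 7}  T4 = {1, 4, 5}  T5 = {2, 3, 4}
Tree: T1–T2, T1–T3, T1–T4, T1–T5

Yes; width 2.

Vertex coverage: the bags together contain {1, 2, 3, 4, 5, 6, 7}, the full vertex set. Edge coverage: each edge of G has both endpoints in at least one bag. Running intersection: for every vertex, the bags containing it form a connected subtree. All three properties hold, so this is a valid tree decomposition of width max|bag| − 1 = 2, and hence tw(G) ≤ 2.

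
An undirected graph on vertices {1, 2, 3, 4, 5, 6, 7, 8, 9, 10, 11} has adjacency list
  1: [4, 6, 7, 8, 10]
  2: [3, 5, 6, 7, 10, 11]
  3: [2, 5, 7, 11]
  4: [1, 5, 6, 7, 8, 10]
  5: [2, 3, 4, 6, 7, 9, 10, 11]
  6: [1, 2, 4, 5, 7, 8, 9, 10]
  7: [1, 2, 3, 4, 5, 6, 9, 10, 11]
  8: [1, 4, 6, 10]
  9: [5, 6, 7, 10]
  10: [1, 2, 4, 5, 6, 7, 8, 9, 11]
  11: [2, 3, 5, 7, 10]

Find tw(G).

A width-4 tree decomposition is:
Bags: B1 = {2, 5, 6, 7, 10}  B2 = {4, 5, 6, 7, 10}  B3 = {5, 6, 7, 9, 10}  B4 = {1, 4, 6, 7, 10}  B5 = {2, 5, 7, 10, 11}  B6 = {1, 4, 6, 8, 10}  B7 = {2, 3, 5, 7, 11}
Tree: B1–B2, B1–B3, B2–B4, B1–B5, B4–B6, B5–B7
Every bag has size at most 5, so the width is 5 − 1 = 4 and tw(G) ≤ 4. Conversely, {1, 4, 6, 8, 10} is a clique of size 5, and the vertices of any clique must share a bag in every tree decomposition; so some bag has ≥ 5 vertices and tw(G) ≥ 4. Therefore the treewidth is 4.

4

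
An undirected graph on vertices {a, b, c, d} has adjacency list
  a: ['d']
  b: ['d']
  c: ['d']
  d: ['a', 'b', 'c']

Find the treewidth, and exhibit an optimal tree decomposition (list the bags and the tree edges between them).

Treewidth 1.
One optimal decomposition is:
Bags: B1 = {c, d}  B2 = {b, d}  B3 = {a, d}
Tree: B1–B2, B2–B3

The largest bag has 2 vertices, giving width 1; this decomposition certifies tw(G) ≤ 1. Any graph with an edge has treewidth ≥ 1, and G has the edge d–c. Hence tw(G) = 1 exactly.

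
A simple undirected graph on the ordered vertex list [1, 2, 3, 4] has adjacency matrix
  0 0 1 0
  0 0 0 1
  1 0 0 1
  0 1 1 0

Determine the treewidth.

1

A width-1 tree decomposition is:
Bags: B1 = {3, 4}  B2 = {1, 3}  B3 = {2, 4}
Tree: B1–B2, B1–B3
Every bag has size at most 2, so the width is 2 − 1 = 1 and tw(G) ≤ 1. Any graph with an edge has treewidth ≥ 1, and G has the edge 4–3. The upper and lower bounds meet at 1, so that is the treewidth.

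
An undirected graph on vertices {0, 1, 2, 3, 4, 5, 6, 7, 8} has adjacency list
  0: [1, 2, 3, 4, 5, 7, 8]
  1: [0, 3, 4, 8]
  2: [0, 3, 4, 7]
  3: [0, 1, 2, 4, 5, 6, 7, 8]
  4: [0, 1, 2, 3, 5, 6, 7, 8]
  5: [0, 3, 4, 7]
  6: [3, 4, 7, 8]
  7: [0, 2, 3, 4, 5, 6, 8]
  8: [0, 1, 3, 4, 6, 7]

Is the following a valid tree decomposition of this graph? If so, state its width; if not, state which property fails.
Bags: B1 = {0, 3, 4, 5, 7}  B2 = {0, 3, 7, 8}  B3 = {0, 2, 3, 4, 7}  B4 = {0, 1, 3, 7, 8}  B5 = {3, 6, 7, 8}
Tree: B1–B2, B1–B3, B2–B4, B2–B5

No — edge (4,8) lies in no bag.

A tree decomposition must satisfy three properties: every vertex lies in some bag; for every edge, both endpoints lie together in some bag; and for every vertex, the bags containing it form a connected subtree. Here edge (4,8) lies in no bag, so the decomposition is invalid.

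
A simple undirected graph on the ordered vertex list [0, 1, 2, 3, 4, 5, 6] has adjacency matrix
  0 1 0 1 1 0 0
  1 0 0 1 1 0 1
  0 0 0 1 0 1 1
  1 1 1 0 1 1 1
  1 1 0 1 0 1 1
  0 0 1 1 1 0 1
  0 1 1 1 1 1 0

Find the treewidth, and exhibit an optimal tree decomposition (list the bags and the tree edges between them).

Treewidth 3.
Bags: B1 = {0, 1, 3, 4}  B2 = {1, 3, 4, 6}  B3 = {3, 4, 5, 6}  B4 = {2, 3, 5, 6}
Tree: B1–B2, B2–B3, B3–B4

The largest bag has 4 vertices, giving width 3; this decomposition certifies tw(G) ≤ 3. Conversely, {2, 3, 5, 6} is a clique of size 4, and the vertices of any clique must share a bag in every tree decomposition; so some bag has ≥ 4 vertices and tw(G) ≥ 3. The upper and lower bounds meet at 3, so that is the treewidth.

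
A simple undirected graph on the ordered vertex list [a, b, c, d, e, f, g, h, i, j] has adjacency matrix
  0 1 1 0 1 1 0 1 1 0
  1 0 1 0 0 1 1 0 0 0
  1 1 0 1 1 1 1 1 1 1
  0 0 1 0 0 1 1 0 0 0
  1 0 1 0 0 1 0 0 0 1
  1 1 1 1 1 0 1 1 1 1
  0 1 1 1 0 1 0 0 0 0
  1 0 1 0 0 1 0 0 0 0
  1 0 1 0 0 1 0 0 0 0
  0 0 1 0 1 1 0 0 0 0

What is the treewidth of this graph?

A width-3 tree decomposition is:
Bags: B1 = {a, c, e, f}  B2 = {a, c, f, h}  B3 = {c, e, f, j}  B4 = {a, b, c, f}  B5 = {b, c, f, g}  B6 = {c, d, f, g}  B7 = {a, c, f, i}
Tree: B1–B2, B1–B3, B2–B4, B4–B5, B5–B6, B1–B7
Every bag has size at most 4, so the width is 4 − 1 = 3 and tw(G) ≤ 3. For the lower bound, the 4 vertices {c, d, f, g} are pairwise adjacent, and any tree decomposition puts a clique entirely inside one bag — forcing width ≥ 3. Combining the bounds, tw(G) = 3.

3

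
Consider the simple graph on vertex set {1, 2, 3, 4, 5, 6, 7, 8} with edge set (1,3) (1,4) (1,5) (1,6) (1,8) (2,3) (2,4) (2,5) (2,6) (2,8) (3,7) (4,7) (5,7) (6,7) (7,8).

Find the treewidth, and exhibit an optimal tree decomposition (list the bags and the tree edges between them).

The largest bag has 4 vertices, giving width 3; this decomposition certifies tw(G) ≤ 3. For the lower bound: the 4 vertex sets {6,7}, {2,8}, {1}, {5} are disjoint, each induces a connected subgraph, and every pair is joined by at least one edge of G. Contracting each set to a single vertex therefore yields K_{4} as a minor, and since treewidth is minor-monotone, tw(G) ≥ tw(K_{4}) = 3. The upper and lower bounds meet at 3, so that is the treewidth.

Treewidth 3.
One optimal decomposition is:
Bags: B1 = {1, 2, 6, 7}  B2 = {1, 2, 7, 8}  B3 = {1, 2, 5, 7}  B4 = {1, 2, 3, 7}  B5 = {1, 2, 4, 7}
Tree: B1–B2, B2–B3, B3–B4, B4–B5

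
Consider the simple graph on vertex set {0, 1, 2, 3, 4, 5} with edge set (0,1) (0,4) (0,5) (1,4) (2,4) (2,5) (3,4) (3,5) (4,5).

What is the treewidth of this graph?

2

A width-2 tree decomposition is:
Bags: B1 = {0, 1, 4}  B2 = {0, 4, 5}  B3 = {2, 4, 5}  B4 = {3, 4, 5}
Tree: B1–B2, B2–B3, B3–B4
Each bag holds 3 vertices, so the decomposition has width 2, which upper-bounds the treewidth. For the lower bound, the 3 vertices {0, 1, 4} are pairwise adjacent, and any tree decomposition puts a clique entirely inside one bag — forcing width ≥ 2. Combining the bounds, tw(G) = 2.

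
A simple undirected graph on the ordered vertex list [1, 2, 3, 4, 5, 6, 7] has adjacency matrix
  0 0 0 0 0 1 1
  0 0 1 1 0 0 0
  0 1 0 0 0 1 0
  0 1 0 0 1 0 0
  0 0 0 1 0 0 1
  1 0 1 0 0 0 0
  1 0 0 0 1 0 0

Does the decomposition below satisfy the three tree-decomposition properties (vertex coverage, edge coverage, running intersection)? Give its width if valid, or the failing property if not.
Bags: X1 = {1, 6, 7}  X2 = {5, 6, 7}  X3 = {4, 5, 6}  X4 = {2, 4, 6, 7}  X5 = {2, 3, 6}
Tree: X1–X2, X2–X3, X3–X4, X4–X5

No — bags containing vertex 7 are not connected in the tree.

A tree decomposition must satisfy three properties: every vertex lies in some bag; for every edge, both endpoints lie together in some bag; and for every vertex, the bags containing it form a connected subtree. Here bags containing vertex 7 are not connected in the tree, so the decomposition is invalid.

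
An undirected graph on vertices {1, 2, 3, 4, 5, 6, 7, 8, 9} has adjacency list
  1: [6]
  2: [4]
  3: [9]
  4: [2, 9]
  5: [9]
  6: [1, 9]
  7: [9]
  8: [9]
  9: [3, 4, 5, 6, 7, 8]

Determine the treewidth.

A width-1 tree decomposition is:
Bags: B1 = {5, 9}  B2 = {7, 9}  B3 = {8, 9}  B4 = {4, 9}  B5 = {6, 9}  B6 = {1, 6}  B7 = {3, 9}  B8 = {2, 4}
Tree: B1–B2, B2–B3, B3–B4, B2–B5, B5–B6, B4–B7, B4–B8
The largest bag has 2 vertices, giving width 1; this decomposition certifies tw(G) ≤ 1. Since G has at least one edge (e.g. 9–5), it is not an edgeless graph, so tw(G) ≥ 1. Combining the bounds, tw(G) = 1.

1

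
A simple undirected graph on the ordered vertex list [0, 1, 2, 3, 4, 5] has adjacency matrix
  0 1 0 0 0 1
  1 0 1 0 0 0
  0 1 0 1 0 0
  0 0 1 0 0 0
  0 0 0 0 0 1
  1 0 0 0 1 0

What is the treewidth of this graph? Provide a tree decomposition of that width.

Treewidth 1.
Bags: B1 = {2, 3}  B2 = {1, 2}  B3 = {0, 1}  B4 = {0, 5}  B5 = {4, 5}
Tree: B1–B2, B2–B3, B3–B4, B4–B5

The largest bag has 2 vertices, giving width 1; this decomposition certifies tw(G) ≤ 1. G has an edge, so its treewidth is at least 1. Therefore the treewidth is 1.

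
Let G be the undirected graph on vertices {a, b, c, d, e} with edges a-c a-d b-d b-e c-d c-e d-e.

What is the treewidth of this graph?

2

A width-2 tree decomposition is:
Bags: B1 = {a, c, d}  B2 = {c, d, e}  B3 = {b, d, e}
Tree: B1–B2, B2–B3
Each bag holds 3 vertices, so the decomposition has width 2, which upper-bounds the treewidth. Conversely, {c, d, e} is a clique of size 3, and the vertices of any clique must share a bag in every tree decomposition; so some bag has ≥ 3 vertices and tw(G) ≥ 2. Combining the bounds, tw(G) = 2.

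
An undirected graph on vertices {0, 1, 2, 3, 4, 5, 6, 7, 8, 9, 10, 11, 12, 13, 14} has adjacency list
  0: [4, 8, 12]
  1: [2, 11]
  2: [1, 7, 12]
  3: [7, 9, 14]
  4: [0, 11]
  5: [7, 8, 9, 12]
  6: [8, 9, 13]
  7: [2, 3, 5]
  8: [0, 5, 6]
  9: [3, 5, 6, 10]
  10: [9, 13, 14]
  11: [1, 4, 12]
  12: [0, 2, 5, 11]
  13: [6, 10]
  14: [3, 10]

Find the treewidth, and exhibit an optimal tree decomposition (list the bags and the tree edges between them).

Treewidth 3.
Bags: B1 = {1, 2, 4, 11}  B2 = {2, 4, 11, 12}  B3 = {0, 2, 4, 12}  B4 = {0, 2, 7, 12}  B5 = {0, 5, 7, 12}  B6 = {0, 5, 7, 8}  B7 = {3, 5, 7, 8}  B8 = {3, 5, 8, 9}  B9 = {3, 6, 8, 9}  B10 = {3, 6, 9, 14}  B11 = {6, 9, 10, 14}  B12 = {6, 10, 13, 14}
Tree: B1–B2, B2–B3, B3–B4, B4–B5, B5–B6, B6–B7, B7–B8, B8–B9, B9–B10, B10–B11, B11–B12

The largest bag has 4 vertices, giving width 3; this decomposition certifies tw(G) ≤ 3. For the lower bound: the 4 vertex sets {1,4,11}, {2}, {12}, {0,5,7,8} are disjoint, each induces a connected subgraph, and every pair is joined by at least one edge of G. Contracting each set to a single vertex therefore yields K_{4} as a minor, and since treewidth is minor-monotone, tw(G) ≥ tw(K_{4}) = 3. Hence tw(G) = 3 exactly.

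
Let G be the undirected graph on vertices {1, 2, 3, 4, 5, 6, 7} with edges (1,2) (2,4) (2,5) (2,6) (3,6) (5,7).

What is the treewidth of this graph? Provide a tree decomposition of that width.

Every bag has size at most 2, so the width is 2 − 1 = 1 and tw(G) ≤ 1. G has an edge, so its treewidth is at least 1. Therefore the treewidth is 1.

Treewidth 1.
One optimal decomposition is:
Bags: B1 = {2, 6}  B2 = {2, 5}  B3 = {1, 2}  B4 = {2, 4}  B5 = {5, 7}  B6 = {3, 6}
Tree: B1–B2, B1–B3, B2–B4, B2–B5, B1–B6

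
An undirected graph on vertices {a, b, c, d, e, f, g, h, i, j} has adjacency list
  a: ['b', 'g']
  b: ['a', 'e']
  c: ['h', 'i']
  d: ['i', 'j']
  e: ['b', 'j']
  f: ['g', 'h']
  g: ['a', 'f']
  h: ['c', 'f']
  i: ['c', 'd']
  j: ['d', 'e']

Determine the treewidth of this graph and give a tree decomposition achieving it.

Treewidth 2.
One such decomposition:
Bags: B1 = {a, b, e}  B2 = {a, e, g}  B3 = {e, f, g}  B4 = {e, f, h}  B5 = {c, e, h}  B6 = {c, e, i}  B7 = {d, e, i}  B8 = {d, e, j}
Tree: B1–B2, B2–B3, B3–B4, B4–B5, B5–B6, B6–B7, B7–B8

The largest bag has 3 vertices, giving width 2; this decomposition certifies tw(G) ≤ 2. The edges e–b–a–g–f–h–c–i–d–j–e form a cycle, so G is not a tree and its treewidth is at least 2. Combining the bounds, tw(G) = 2.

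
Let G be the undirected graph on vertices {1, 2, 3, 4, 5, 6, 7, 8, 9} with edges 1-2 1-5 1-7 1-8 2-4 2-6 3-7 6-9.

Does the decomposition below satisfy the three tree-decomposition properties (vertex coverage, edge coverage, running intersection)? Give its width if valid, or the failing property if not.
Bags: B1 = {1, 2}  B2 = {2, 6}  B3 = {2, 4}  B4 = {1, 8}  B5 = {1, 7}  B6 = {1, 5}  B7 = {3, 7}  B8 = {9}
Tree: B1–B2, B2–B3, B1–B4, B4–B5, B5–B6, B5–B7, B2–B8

No — edge (6,9) lies in no bag.

A tree decomposition must satisfy three properties: every vertex lies in some bag; for every edge, both endpoints lie together in some bag; and for every vertex, the bags containing it form a connected subtree. Here edge (6,9) lies in no bag, so the decomposition is invalid.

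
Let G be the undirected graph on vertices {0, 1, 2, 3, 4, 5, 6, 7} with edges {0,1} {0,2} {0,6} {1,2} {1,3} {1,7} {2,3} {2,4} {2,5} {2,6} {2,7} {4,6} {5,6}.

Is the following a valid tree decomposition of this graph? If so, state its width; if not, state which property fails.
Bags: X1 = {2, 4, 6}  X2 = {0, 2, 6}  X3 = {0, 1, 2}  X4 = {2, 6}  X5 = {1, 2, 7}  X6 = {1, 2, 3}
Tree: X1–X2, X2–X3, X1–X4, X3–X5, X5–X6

A tree decomposition must satisfy three properties: every vertex lies in some bag; for every edge, both endpoints lie together in some bag; and for every vertex, the bags containing it form a connected subtree. Here vertex 5 appears in no bag, so the decomposition is invalid.

No — vertex 5 appears in no bag.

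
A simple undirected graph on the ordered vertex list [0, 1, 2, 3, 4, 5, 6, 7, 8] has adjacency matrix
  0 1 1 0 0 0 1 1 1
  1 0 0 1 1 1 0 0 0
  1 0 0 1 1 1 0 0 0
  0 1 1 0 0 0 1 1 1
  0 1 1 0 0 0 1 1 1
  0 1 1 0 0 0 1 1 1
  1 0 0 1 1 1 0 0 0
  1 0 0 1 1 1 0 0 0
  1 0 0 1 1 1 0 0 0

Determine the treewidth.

A width-4 tree decomposition is:
Bags: B1 = {0, 1, 3, 4, 5}  B2 = {0, 3, 4, 5, 7}  B3 = {0, 3, 4, 5, 8}  B4 = {0, 3, 4, 5, 6}  B5 = {0, 2, 3, 4, 5}
Tree: B1–B2, B2–B3, B3–B4, B4–B5
The largest bag has 5 vertices, giving width 4; this decomposition certifies tw(G) ≤ 4. For the lower bound: the 5 vertex sets {1,5}, {4,7}, {3,8}, {0}, {6} are disjoint, each induces a connected subgraph, and every pair is joined by at least one edge of G. Contracting each set to a single vertex therefore yields K_{5} as a minor, and since treewidth is minor-monotone, tw(G) ≥ tw(K_{5}) = 4. Therefore the treewidth is 4.

4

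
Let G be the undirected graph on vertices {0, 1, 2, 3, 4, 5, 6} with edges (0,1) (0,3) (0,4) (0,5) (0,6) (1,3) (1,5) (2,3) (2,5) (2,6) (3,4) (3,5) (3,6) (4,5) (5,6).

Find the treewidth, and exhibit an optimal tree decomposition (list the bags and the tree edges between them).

The largest bag has 4 vertices, giving width 3; this decomposition certifies tw(G) ≤ 3. For the lower bound, the 4 vertices {0, 1, 3, 5} are pairwise adjacent, and any tree decomposition puts a clique entirely inside one bag — forcing width ≥ 3. Therefore the treewidth is 3.

Treewidth 3.
Bags: B1 = {0, 3, 4, 5}  B2 = {0, 3, 5, 6}  B3 = {2, 3, 5, 6}  B4 = {0, 1, 3, 5}
Tree: B1–B2, B2–B3, B2–B4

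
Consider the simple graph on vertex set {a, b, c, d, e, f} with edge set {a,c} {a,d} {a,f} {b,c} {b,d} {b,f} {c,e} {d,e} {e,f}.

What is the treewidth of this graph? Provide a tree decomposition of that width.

Treewidth 3.
One optimal decomposition is:
Bags: B1 = {b, c, d, f}  B2 = {c, d, e, f}  B3 = {a, c, d, f}
Tree: B1–B2, B2–B3

The largest bag has 4 vertices, giving width 3; this decomposition certifies tw(G) ≤ 3. For the lower bound: the 4 vertex sets {b,c}, {d,e}, {f}, {a} are disjoint, each induces a connected subgraph, and every pair is joined by at least one edge of G. Contracting each set to a single vertex therefore yields K_{4} as a minor, and since treewidth is minor-monotone, tw(G) ≥ tw(K_{4}) = 3. Combining the bounds, tw(G) = 3.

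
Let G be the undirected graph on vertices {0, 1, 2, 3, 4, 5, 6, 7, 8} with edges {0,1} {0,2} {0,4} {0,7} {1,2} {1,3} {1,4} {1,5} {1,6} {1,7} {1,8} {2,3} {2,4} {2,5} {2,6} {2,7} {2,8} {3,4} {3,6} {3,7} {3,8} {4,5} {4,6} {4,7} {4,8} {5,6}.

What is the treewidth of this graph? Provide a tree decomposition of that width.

The largest bag has 5 vertices, giving width 4; this decomposition certifies tw(G) ≤ 4. On the other hand G contains the 5-clique {0, 1, 2, 4, 7}. A clique must lie in a single bag of any decomposition, so no decomposition can have width below 4. Therefore the treewidth is 4.

Treewidth 4.
Bags: B1 = {1, 2, 3, 4, 8}  B2 = {1, 2, 3, 4, 6}  B3 = {1, 2, 3, 4, 7}  B4 = {0, 1, 2, 4, 7}  B5 = {1, 2, 4, 5, 6}
Tree: B1–B2, B1–B3, B3–B4, B2–B5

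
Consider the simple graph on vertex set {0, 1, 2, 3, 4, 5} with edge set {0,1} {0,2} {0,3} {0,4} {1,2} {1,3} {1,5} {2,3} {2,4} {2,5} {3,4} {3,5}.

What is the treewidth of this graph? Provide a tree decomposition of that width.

The largest bag has 4 vertices, giving width 3; this decomposition certifies tw(G) ≤ 3. Conversely, {0, 1, 2, 3} is a clique of size 4, and the vertices of any clique must share a bag in every tree decomposition; so some bag has ≥ 4 vertices and tw(G) ≥ 3. The upper and lower bounds meet at 3, so that is the treewidth.

Treewidth 3.
Bags: B1 = {1, 2, 3, 5}  B2 = {0, 1, 2, 3}  B3 = {0, 2, 3, 4}
Tree: B1–B2, B2–B3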